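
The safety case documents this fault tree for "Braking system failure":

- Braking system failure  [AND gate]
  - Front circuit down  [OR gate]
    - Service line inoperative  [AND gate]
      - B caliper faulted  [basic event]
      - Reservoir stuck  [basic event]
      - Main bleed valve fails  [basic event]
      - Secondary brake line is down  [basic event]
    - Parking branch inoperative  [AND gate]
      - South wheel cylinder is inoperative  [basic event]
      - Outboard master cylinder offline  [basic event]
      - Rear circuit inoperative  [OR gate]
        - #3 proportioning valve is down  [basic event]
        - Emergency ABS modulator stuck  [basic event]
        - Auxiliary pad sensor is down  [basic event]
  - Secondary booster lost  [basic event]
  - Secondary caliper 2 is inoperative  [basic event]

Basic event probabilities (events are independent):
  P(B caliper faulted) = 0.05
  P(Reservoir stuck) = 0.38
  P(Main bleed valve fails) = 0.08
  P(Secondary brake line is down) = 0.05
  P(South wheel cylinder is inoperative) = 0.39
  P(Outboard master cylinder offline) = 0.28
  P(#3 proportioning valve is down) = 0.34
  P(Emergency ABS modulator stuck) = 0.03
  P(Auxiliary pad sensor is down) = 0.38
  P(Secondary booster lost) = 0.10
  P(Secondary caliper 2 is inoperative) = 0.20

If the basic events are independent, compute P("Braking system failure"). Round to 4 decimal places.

0.0013

P(Service line inoperative) [AND] = 0.05 × 0.38 × 0.08 × 0.05 = 0.000076
P(Rear circuit inoperative) [OR] = 1 − (1−0.34) × (1−0.03) × (1−0.38) = 0.603076
P(Parking branch inoperative) [AND] = 0.39 × 0.28 × 0.603076 = 0.065856
P(Front circuit down) [OR] = 1 − (1−0.000076) × (1−0.065856) = 0.065927
P(Braking system failure) [AND] = 0.065927 × 0.10 × 0.20 = 0.001319
Rounded to 4 decimal places: P(Braking system failure) ≈ 0.0013.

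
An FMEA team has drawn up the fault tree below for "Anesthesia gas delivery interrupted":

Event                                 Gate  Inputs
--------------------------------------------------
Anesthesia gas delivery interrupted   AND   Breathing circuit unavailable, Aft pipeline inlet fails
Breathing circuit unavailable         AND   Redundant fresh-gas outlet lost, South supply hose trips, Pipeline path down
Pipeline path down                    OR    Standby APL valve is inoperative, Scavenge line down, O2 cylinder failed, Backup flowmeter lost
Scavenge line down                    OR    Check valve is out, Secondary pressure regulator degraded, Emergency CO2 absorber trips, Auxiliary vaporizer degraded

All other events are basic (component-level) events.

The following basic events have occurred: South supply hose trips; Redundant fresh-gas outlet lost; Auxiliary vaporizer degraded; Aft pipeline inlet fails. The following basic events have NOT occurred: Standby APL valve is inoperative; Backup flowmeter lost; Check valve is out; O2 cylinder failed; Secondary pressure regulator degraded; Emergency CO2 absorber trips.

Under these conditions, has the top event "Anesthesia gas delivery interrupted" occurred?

Yes

Scavenge line down [OR]: Check valve is out=not, Secondary pressure regulator degraded=not, Emergency CO2 absorber trips=not, Auxiliary vaporizer degraded=occurs → at least one input occurs → occurs.
Pipeline path down [OR]: Standby APL valve is inoperative=not, Scavenge line down=occurs, O2 cylinder failed=not, Backup flowmeter lost=not → at least one input occurs → occurs.
Breathing circuit unavailable [AND]: Redundant fresh-gas outlet lost=occurs, South supply hose trips=occurs, Pipeline path down=occurs → all inputs occur → occurs.
Anesthesia gas delivery interrupted [AND]: Breathing circuit unavailable=occurs, Aft pipeline inlet fails=occurs → all inputs occur → occurs.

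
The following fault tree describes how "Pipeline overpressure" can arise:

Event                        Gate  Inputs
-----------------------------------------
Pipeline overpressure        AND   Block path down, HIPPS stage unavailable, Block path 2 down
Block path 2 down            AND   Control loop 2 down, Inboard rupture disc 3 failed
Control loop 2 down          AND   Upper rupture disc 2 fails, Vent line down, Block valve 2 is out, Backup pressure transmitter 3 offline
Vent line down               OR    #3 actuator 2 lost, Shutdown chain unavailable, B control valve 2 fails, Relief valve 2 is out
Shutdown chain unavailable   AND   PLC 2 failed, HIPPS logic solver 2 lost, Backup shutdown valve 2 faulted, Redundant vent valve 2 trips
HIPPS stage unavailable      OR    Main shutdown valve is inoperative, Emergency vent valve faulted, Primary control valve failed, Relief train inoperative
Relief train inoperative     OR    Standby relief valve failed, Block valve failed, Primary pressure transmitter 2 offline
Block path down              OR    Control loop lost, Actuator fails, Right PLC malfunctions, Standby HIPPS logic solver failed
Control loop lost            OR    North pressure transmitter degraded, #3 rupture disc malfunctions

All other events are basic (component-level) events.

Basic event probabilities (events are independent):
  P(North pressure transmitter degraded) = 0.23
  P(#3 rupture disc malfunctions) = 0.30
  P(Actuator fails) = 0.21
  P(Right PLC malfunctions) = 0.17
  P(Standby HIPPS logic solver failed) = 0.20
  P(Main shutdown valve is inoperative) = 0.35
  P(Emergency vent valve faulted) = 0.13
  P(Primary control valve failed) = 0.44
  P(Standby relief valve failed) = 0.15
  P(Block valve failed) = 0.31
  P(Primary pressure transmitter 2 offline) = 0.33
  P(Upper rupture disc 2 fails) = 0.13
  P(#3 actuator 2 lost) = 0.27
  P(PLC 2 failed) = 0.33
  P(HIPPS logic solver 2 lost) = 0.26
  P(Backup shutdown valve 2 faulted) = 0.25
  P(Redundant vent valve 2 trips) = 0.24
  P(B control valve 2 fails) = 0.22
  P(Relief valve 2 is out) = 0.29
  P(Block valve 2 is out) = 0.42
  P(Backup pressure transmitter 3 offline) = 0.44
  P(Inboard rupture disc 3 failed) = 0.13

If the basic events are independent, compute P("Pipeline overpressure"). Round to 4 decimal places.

0.0012

P(Control loop lost) [OR] = 1 − (1−0.23) × (1−0.30) = 0.461000
P(Block path down) [OR] = 1 − (1−0.461000) × (1−0.21) × (1−0.17) × (1−0.20) = 0.717262
P(Relief train inoperative) [OR] = 1 − (1−0.15) × (1−0.31) × (1−0.33) = 0.607045
P(HIPPS stage unavailable) [OR] = 1 − (1−0.35) × (1−0.13) × (1−0.44) × (1−0.607045) = 0.875559
P(Shutdown chain unavailable) [AND] = 0.33 × 0.26 × 0.25 × 0.24 = 0.005148
P(Vent line down) [OR] = 1 − (1−0.27) × (1−0.005148) × (1−0.22) × (1−0.29) = 0.597807
P(Control loop 2 down) [AND] = 0.13 × 0.597807 × 0.42 × 0.44 = 0.014362
P(Block path 2 down) [AND] = 0.014362 × 0.13 = 0.001867
P(Pipeline overpressure) [AND] = 0.717262 × 0.875559 × 0.001867 = 0.001172
Rounded to 4 decimal places: P(Pipeline overpressure) ≈ 0.0012.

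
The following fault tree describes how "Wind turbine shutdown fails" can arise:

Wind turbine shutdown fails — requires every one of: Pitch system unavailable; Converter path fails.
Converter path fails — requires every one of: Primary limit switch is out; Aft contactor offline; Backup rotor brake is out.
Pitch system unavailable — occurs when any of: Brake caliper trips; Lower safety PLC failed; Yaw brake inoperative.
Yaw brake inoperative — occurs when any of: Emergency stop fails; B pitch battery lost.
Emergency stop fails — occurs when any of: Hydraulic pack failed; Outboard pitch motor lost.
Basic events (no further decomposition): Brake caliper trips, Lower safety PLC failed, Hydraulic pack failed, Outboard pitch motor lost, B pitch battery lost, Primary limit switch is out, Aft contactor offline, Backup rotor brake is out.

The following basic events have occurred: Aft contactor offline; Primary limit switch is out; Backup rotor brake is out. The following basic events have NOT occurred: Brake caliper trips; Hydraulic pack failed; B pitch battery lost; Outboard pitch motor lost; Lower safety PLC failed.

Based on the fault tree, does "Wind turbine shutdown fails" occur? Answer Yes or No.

Emergency stop fails [OR]: Hydraulic pack failed=not, Outboard pitch motor lost=not → no input occurs → does not occur.
Yaw brake inoperative [OR]: Emergency stop fails=not, B pitch battery lost=not → no input occurs → does not occur.
Pitch system unavailable [OR]: Brake caliper trips=not, Lower safety PLC failed=not, Yaw brake inoperative=not → no input occurs → does not occur.
Converter path fails [AND]: Primary limit switch is out=occurs, Aft contactor offline=occurs, Backup rotor brake is out=occurs → all inputs occur → occurs.
Wind turbine shutdown fails [AND]: Pitch system unavailable=not, Converter path fails=occurs → not all inputs occur → does not occur.

No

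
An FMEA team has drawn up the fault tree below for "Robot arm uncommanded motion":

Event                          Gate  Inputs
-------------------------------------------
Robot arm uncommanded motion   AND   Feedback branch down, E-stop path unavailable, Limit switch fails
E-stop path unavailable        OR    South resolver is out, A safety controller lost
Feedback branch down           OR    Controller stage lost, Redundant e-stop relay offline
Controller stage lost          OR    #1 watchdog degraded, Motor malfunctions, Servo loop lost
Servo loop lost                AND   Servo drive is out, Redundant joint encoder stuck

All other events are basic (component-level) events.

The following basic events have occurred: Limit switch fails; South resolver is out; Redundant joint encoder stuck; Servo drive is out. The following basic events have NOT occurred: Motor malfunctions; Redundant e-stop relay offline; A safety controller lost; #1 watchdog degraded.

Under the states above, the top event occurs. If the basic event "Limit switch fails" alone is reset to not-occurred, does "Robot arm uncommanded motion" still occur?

No

Counterfactual: set "Limit switch fails" to not occurred.
Servo loop lost [AND]: Servo drive is out=occurs, Redundant joint encoder stuck=occurs → all inputs occur → occurs.
Controller stage lost [OR]: #1 watchdog degraded=not, Motor malfunctions=not, Servo loop lost=occurs → at least one input occurs → occurs.
Feedback branch down [OR]: Controller stage lost=occurs, Redundant e-stop relay offline=not → at least one input occurs → occurs.
E-stop path unavailable [OR]: South resolver is out=occurs, A safety controller lost=not → at least one input occurs → occurs.
Robot arm uncommanded motion [AND]: Feedback branch down=occurs, E-stop path unavailable=occurs, Limit switch fails=not → not all inputs occur → does not occur.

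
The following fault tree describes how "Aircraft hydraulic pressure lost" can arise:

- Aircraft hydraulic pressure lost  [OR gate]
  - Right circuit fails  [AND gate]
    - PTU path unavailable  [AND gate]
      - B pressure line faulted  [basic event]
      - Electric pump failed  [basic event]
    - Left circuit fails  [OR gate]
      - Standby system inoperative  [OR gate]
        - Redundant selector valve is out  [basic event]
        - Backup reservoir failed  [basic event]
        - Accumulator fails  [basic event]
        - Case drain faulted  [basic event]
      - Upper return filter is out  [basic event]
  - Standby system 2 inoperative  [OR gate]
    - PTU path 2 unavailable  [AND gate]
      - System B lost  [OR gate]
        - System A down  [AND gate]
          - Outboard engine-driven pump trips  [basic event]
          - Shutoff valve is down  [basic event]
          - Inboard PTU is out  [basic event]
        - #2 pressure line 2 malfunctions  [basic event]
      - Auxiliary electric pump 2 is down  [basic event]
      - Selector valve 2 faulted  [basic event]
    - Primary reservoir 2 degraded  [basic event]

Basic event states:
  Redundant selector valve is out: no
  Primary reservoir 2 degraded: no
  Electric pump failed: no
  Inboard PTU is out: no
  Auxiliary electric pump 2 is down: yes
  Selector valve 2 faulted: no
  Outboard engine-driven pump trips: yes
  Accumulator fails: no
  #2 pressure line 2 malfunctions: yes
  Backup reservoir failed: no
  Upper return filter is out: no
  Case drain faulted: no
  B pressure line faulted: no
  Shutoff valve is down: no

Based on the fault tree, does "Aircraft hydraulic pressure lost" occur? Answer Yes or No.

PTU path unavailable [AND]: B pressure line faulted=not, Electric pump failed=not → not all inputs occur → does not occur.
Standby system inoperative [OR]: Redundant selector valve is out=not, Backup reservoir failed=not, Accumulator fails=not, Case drain faulted=not → no input occurs → does not occur.
Left circuit fails [OR]: Standby system inoperative=not, Upper return filter is out=not → no input occurs → does not occur.
Right circuit fails [AND]: PTU path unavailable=not, Left circuit fails=not → not all inputs occur → does not occur.
System A down [AND]: Outboard engine-driven pump trips=occurs, Shutoff valve is down=not, Inboard PTU is out=not → not all inputs occur → does not occur.
System B lost [OR]: System A down=not, #2 pressure line 2 malfunctions=occurs → at least one input occurs → occurs.
PTU path 2 unavailable [AND]: System B lost=occurs, Auxiliary electric pump 2 is down=occurs, Selector valve 2 faulted=not → not all inputs occur → does not occur.
Standby system 2 inoperative [OR]: PTU path 2 unavailable=not, Primary reservoir 2 degraded=not → no input occurs → does not occur.
Aircraft hydraulic pressure lost [OR]: Right circuit fails=not, Standby system 2 inoperative=not → no input occurs → does not occur.

No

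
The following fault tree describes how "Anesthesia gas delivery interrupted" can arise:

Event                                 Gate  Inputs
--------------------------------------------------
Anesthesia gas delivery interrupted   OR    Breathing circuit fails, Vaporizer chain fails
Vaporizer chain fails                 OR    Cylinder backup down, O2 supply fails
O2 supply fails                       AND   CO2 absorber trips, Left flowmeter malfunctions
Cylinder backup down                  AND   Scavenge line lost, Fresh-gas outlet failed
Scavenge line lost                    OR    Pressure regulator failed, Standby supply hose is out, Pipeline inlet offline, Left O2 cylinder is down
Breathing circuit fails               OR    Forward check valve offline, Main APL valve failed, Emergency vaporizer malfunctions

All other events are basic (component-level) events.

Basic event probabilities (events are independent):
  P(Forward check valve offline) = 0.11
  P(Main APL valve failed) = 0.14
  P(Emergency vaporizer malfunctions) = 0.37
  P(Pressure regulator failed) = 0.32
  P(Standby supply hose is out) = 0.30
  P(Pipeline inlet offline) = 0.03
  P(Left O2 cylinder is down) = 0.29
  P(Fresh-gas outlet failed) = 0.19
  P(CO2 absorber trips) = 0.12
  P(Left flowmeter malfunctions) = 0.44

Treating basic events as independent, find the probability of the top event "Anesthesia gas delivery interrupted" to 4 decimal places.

P(Breathing circuit fails) [OR] = 1 − (1−0.11) × (1−0.14) × (1−0.37) = 0.517798
P(Scavenge line lost) [OR] = 1 − (1−0.32) × (1−0.30) × (1−0.03) × (1−0.29) = 0.672179
P(Cylinder backup down) [AND] = 0.672179 × 0.19 = 0.127714
P(O2 supply fails) [AND] = 0.12 × 0.44 = 0.052800
P(Vaporizer chain fails) [OR] = 1 − (1−0.127714) × (1−0.052800) = 0.173771
P(Anesthesia gas delivery interrupted) [OR] = 1 − (1−0.517798) × (1−0.173771) = 0.601591
Rounded to 4 decimal places: P(Anesthesia gas delivery interrupted) ≈ 0.6016.

0.6016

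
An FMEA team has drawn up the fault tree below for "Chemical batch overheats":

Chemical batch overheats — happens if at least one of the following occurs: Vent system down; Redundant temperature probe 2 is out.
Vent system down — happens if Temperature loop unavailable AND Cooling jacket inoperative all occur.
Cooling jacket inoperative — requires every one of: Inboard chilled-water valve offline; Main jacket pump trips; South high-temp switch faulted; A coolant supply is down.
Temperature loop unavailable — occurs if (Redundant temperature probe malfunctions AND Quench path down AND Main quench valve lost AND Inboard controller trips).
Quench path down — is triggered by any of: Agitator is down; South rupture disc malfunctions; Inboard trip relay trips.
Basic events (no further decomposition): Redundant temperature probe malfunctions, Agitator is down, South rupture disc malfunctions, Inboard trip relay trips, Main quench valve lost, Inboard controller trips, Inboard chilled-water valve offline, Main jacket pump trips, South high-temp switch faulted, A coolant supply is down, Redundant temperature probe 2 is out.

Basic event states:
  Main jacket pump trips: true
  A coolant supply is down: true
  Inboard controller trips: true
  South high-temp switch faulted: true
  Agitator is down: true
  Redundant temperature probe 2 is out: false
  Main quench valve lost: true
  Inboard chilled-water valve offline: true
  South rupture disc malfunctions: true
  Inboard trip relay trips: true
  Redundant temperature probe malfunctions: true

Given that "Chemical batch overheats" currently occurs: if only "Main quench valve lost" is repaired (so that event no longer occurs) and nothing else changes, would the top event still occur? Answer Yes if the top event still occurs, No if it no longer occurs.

No

Counterfactual: set "Main quench valve lost" to not occurred.
Quench path down [OR]: Agitator is down=occurs, South rupture disc malfunctions=occurs, Inboard trip relay trips=occurs → at least one input occurs → occurs.
Temperature loop unavailable [AND]: Redundant temperature probe malfunctions=occurs, Quench path down=occurs, Main quench valve lost=not, Inboard controller trips=occurs → not all inputs occur → does not occur.
Cooling jacket inoperative [AND]: Inboard chilled-water valve offline=occurs, Main jacket pump trips=occurs, South high-temp switch faulted=occurs, A coolant supply is down=occurs → all inputs occur → occurs.
Vent system down [AND]: Temperature loop unavailable=not, Cooling jacket inoperative=occurs → not all inputs occur → does not occur.
Chemical batch overheats [OR]: Vent system down=not, Redundant temperature probe 2 is out=not → no input occurs → does not occur.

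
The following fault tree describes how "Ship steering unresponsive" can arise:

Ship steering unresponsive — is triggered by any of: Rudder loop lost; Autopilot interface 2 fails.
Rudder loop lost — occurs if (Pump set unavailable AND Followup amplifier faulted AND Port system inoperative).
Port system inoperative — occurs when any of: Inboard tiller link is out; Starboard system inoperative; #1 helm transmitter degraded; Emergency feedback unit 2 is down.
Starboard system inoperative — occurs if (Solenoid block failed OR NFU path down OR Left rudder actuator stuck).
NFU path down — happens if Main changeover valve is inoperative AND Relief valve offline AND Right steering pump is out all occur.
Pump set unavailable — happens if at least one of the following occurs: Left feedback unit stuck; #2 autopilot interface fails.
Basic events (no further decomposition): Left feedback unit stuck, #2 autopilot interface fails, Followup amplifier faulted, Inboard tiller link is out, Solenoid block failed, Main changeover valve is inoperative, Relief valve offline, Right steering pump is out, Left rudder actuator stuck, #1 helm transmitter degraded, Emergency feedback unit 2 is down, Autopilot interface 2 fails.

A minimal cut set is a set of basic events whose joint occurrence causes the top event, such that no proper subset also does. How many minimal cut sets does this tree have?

13

Pump set unavailable [OR]: union of children's cut sets → 2 cut set(s).
NFU path down [AND]: one cut set from each child combined → 1 × 1 × 1 = 1 cut set(s).
Starboard system inoperative [OR]: union of children's cut sets → 3 cut set(s).
Port system inoperative [OR]: union of children's cut sets → 6 cut set(s).
Rudder loop lost [AND]: one cut set from each child combined → 2 × 1 × 6 = 12 cut set(s).
Ship steering unresponsive [OR]: union of children's cut sets → 13 cut set(s).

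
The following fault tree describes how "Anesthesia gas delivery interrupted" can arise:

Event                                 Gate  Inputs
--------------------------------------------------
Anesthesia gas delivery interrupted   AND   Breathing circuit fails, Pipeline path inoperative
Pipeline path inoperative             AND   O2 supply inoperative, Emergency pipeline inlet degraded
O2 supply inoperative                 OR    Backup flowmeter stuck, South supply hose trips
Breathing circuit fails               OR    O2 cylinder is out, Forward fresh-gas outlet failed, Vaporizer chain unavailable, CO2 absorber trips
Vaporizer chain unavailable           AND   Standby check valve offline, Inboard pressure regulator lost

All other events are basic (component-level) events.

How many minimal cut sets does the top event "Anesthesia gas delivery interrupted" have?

8

Vaporizer chain unavailable [AND]: one cut set from each child combined → 1 × 1 = 1 cut set(s).
Breathing circuit fails [OR]: union of children's cut sets → 4 cut set(s).
O2 supply inoperative [OR]: union of children's cut sets → 2 cut set(s).
Pipeline path inoperative [AND]: one cut set from each child combined → 2 × 1 = 2 cut set(s).
Anesthesia gas delivery interrupted [AND]: one cut set from each child combined → 4 × 2 = 8 cut set(s).
Minimal cut sets: {Backup flowmeter stuck, Emergency pipeline inlet degraded, O2 cylinder is out}; {Emergency pipeline inlet degraded, O2 cylinder is out, South supply hose trips}; {Backup flowmeter stuck, Emergency pipeline inlet degraded, Forward fresh-gas outlet failed}; {Emergency pipeline inlet degraded, Forward fresh-gas outlet failed, South supply hose trips}; {Backup flowmeter stuck, Emergency pipeline inlet degraded, Inboard pressure regulator lost, Standby check valve offline}; {Emergency pipeline inlet degraded, Inboard pressure regulator lost, South supply hose trips, Standby check valve offline}; {Backup flowmeter stuck, CO2 absorber trips, Emergency pipeline inlet degraded}; {CO2 absorber trips, Emergency pipeline inlet degraded, South supply hose trips}.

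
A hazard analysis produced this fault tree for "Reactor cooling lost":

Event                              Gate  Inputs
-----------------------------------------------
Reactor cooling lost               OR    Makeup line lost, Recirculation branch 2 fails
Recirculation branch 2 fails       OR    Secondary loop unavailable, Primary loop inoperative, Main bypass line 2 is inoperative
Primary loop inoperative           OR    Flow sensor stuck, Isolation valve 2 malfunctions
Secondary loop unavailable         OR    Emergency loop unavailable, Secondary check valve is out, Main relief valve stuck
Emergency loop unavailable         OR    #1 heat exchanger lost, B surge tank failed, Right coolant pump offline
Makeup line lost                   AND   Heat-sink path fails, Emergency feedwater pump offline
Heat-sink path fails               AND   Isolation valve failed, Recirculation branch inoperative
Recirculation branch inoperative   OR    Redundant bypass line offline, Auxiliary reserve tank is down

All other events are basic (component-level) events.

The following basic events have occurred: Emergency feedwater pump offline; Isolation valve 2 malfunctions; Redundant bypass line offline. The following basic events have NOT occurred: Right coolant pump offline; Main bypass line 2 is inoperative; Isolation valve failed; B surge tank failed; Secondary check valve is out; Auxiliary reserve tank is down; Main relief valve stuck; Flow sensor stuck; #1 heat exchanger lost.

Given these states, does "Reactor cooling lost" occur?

Recirculation branch inoperative [OR]: Redundant bypass line offline=occurs, Auxiliary reserve tank is down=not → at least one input occurs → occurs.
Heat-sink path fails [AND]: Isolation valve failed=not, Recirculation branch inoperative=occurs → not all inputs occur → does not occur.
Makeup line lost [AND]: Heat-sink path fails=not, Emergency feedwater pump offline=occurs → not all inputs occur → does not occur.
Emergency loop unavailable [OR]: #1 heat exchanger lost=not, B surge tank failed=not, Right coolant pump offline=not → no input occurs → does not occur.
Secondary loop unavailable [OR]: Emergency loop unavailable=not, Secondary check valve is out=not, Main relief valve stuck=not → no input occurs → does not occur.
Primary loop inoperative [OR]: Flow sensor stuck=not, Isolation valve 2 malfunctions=occurs → at least one input occurs → occurs.
Recirculation branch 2 fails [OR]: Secondary loop unavailable=not, Primary loop inoperative=occurs, Main bypass line 2 is inoperative=not → at least one input occurs → occurs.
Reactor cooling lost [OR]: Makeup line lost=not, Recirculation branch 2 fails=occurs → at least one input occurs → occurs.

Yes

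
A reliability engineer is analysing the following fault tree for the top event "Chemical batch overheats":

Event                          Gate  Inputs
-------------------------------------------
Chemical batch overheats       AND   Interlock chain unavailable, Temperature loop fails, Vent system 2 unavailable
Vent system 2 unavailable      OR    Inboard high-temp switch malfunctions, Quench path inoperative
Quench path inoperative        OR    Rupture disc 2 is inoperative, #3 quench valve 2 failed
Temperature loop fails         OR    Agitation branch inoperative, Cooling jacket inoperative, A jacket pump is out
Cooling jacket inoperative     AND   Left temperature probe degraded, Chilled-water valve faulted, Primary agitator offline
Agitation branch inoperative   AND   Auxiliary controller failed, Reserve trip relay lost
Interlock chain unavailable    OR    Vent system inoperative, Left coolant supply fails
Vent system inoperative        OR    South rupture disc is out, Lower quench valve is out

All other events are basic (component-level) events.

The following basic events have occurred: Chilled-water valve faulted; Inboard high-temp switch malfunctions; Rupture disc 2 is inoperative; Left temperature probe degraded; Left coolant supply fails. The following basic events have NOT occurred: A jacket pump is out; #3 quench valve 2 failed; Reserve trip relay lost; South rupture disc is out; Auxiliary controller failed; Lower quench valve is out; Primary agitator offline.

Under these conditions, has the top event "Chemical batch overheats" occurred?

Vent system inoperative [OR]: South rupture disc is out=not, Lower quench valve is out=not → no input occurs → does not occur.
Interlock chain unavailable [OR]: Vent system inoperative=not, Left coolant supply fails=occurs → at least one input occurs → occurs.
Agitation branch inoperative [AND]: Auxiliary controller failed=not, Reserve trip relay lost=not → not all inputs occur → does not occur.
Cooling jacket inoperative [AND]: Left temperature probe degraded=occurs, Chilled-water valve faulted=occurs, Primary agitator offline=not → not all inputs occur → does not occur.
Temperature loop fails [OR]: Agitation branch inoperative=not, Cooling jacket inoperative=not, A jacket pump is out=not → no input occurs → does not occur.
Quench path inoperative [OR]: Rupture disc 2 is inoperative=occurs, #3 quench valve 2 failed=not → at least one input occurs → occurs.
Vent system 2 unavailable [OR]: Inboard high-temp switch malfunctions=occurs, Quench path inoperative=occurs → at least one input occurs → occurs.
Chemical batch overheats [AND]: Interlock chain unavailable=occurs, Temperature loop fails=not, Vent system 2 unavailable=occurs → not all inputs occur → does not occur.

No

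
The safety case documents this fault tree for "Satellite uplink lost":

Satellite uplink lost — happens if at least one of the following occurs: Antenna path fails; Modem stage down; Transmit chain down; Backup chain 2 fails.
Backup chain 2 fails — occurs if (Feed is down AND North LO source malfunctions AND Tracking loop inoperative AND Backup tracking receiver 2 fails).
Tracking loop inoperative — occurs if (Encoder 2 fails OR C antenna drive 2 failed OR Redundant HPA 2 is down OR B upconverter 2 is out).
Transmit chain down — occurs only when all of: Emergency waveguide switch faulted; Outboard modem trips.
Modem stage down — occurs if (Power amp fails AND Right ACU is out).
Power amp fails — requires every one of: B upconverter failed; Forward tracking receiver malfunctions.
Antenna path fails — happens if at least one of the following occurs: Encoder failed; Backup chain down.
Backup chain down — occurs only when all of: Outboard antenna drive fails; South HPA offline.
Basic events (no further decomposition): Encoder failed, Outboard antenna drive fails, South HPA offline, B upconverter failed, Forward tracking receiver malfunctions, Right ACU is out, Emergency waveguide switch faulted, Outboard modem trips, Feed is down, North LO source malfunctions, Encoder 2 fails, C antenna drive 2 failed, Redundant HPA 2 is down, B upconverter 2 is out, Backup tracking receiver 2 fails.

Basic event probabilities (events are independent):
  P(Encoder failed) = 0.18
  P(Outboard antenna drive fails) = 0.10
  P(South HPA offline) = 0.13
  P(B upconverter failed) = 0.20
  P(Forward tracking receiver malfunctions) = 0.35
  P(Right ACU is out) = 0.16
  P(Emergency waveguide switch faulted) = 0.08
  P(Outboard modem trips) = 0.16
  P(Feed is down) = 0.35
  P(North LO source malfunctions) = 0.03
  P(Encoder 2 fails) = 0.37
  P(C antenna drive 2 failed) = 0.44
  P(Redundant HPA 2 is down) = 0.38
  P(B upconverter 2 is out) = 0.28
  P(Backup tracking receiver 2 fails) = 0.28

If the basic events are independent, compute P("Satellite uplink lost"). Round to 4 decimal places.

0.2119

P(Backup chain down) [AND] = 0.10 × 0.13 = 0.013000
P(Antenna path fails) [OR] = 1 − (1−0.18) × (1−0.013000) = 0.190660
P(Power amp fails) [AND] = 0.20 × 0.35 = 0.070000
P(Modem stage down) [AND] = 0.070000 × 0.16 = 0.011200
P(Transmit chain down) [AND] = 0.08 × 0.16 = 0.012800
P(Tracking loop inoperative) [OR] = 1 − (1−0.37) × (1−0.44) × (1−0.38) × (1−0.28) = 0.842510
P(Backup chain 2 fails) [AND] = 0.35 × 0.03 × 0.842510 × 0.28 = 0.002477
P(Satellite uplink lost) [OR] = 1 − (1−0.190660) × (1−0.011200) × (1−0.012800) × (1−0.002477) = 0.211925
Rounded to 4 decimal places: P(Satellite uplink lost) ≈ 0.2119.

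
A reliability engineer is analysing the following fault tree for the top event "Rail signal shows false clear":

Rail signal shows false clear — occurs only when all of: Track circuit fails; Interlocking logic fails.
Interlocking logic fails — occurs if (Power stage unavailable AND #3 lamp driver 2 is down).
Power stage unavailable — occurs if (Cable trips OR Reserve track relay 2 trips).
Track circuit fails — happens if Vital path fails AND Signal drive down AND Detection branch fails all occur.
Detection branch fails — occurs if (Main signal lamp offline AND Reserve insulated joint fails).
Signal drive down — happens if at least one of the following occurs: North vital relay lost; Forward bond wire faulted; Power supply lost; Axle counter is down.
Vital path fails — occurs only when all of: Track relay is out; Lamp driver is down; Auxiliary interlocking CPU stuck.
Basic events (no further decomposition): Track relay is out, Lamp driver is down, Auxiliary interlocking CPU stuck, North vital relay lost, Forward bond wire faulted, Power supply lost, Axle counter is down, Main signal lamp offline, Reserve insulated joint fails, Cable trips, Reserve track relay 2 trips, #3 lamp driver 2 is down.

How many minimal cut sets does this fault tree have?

Vital path fails [AND]: one cut set from each child combined → 1 × 1 × 1 = 1 cut set(s).
Signal drive down [OR]: union of children's cut sets → 4 cut set(s).
Detection branch fails [AND]: one cut set from each child combined → 1 × 1 = 1 cut set(s).
Track circuit fails [AND]: one cut set from each child combined → 1 × 4 × 1 = 4 cut set(s).
Power stage unavailable [OR]: union of children's cut sets → 2 cut set(s).
Interlocking logic fails [AND]: one cut set from each child combined → 2 × 1 = 2 cut set(s).
Rail signal shows false clear [AND]: one cut set from each child combined → 4 × 2 = 8 cut set(s).
Minimal cut sets: {#3 lamp driver 2 is down, Auxiliary interlocking CPU stuck, Cable trips, Lamp driver is down, Main signal lamp offline, North vital relay lost, Reserve insulated joint fails, Track relay is out}; {#3 lamp driver 2 is down, Auxiliary interlocking CPU stuck, Lamp driver is down, Main signal lamp offline, North vital relay lost, Reserve insulated joint fails, Reserve track relay 2 trips, Track relay is out}; {#3 lamp driver 2 is down, Auxiliary interlocking CPU stuck, Cable trips, Forward bond wire faulted, Lamp driver is down, Main signal lamp offline, Reserve insulated joint fails, Track relay is out}; {#3 lamp driver 2 is down, Auxiliary interlocking CPU stuck, Forward bond wire faulted, Lamp driver is down, Main signal lamp offline, Reserve insulated joint fails, Reserve track relay 2 trips, Track relay is out}; {#3 lamp driver 2 is down, Auxiliary interlocking CPU stuck, Cable trips, Lamp driver is down, Main signal lamp offline, Power supply lost, Reserve insulated joint fails, Track relay is out}; {#3 lamp driver 2 is down, Auxiliary interlocking CPU stuck, Lamp driver is down, Main signal lamp offline, Power supply lost, Reserve insulated joint fails, Reserve track relay 2 trips, Track relay is out}; {#3 lamp driver 2 is down, Auxiliary interlocking CPU stuck, Axle counter is down, Cable trips, Lamp driver is down, Main signal lamp offline, Reserve insulated joint fails, Track relay is out}; {#3 lamp driver 2 is down, Auxiliary interlocking CPU stuck, Axle counter is down, Lamp driver is down, Main signal lamp offline, Reserve insulated joint fails, Reserve track relay 2 trips, Track relay is out}.

8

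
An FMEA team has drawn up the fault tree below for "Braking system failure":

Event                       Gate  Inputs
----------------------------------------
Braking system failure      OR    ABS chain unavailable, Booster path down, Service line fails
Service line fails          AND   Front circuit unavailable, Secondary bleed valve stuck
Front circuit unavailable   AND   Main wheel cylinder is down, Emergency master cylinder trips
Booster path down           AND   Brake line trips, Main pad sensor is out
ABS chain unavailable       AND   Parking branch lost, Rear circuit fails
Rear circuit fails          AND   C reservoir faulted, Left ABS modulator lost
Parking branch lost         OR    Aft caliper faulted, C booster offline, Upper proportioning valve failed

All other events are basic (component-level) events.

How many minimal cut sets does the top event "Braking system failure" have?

Parking branch lost [OR]: union of children's cut sets → 3 cut set(s).
Rear circuit fails [AND]: one cut set from each child combined → 1 × 1 = 1 cut set(s).
ABS chain unavailable [AND]: one cut set from each child combined → 3 × 1 = 3 cut set(s).
Booster path down [AND]: one cut set from each child combined → 1 × 1 = 1 cut set(s).
Front circuit unavailable [AND]: one cut set from each child combined → 1 × 1 = 1 cut set(s).
Service line fails [AND]: one cut set from each child combined → 1 × 1 = 1 cut set(s).
Braking system failure [OR]: union of children's cut sets → 5 cut set(s).
Minimal cut sets: {Aft caliper faulted, C reservoir faulted, Left ABS modulator lost}; {C booster offline, C reservoir faulted, Left ABS modulator lost}; {C reservoir faulted, Left ABS modulator lost, Upper proportioning valve failed}; {Brake line trips, Main pad sensor is out}; {Emergency master cylinder trips, Main wheel cylinder is down, Secondary bleed valve stuck}.

5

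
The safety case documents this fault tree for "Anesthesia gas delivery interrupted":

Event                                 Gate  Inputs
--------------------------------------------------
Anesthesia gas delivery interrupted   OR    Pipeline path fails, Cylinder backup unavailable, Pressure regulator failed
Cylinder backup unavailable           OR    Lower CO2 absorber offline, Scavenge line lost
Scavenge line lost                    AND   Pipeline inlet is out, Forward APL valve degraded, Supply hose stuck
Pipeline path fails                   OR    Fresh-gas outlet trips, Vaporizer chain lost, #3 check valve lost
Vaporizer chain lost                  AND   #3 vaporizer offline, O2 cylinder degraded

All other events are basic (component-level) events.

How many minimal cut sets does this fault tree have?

6

Vaporizer chain lost [AND]: one cut set from each child combined → 1 × 1 = 1 cut set(s).
Pipeline path fails [OR]: union of children's cut sets → 3 cut set(s).
Scavenge line lost [AND]: one cut set from each child combined → 1 × 1 × 1 = 1 cut set(s).
Cylinder backup unavailable [OR]: union of children's cut sets → 2 cut set(s).
Anesthesia gas delivery interrupted [OR]: union of children's cut sets → 6 cut set(s).
Minimal cut sets: {Fresh-gas outlet trips}; {#3 vaporizer offline, O2 cylinder degraded}; {#3 check valve lost}; {Lower CO2 absorber offline}; {Forward APL valve degraded, Pipeline inlet is out, Supply hose stuck}; {Pressure regulator failed}.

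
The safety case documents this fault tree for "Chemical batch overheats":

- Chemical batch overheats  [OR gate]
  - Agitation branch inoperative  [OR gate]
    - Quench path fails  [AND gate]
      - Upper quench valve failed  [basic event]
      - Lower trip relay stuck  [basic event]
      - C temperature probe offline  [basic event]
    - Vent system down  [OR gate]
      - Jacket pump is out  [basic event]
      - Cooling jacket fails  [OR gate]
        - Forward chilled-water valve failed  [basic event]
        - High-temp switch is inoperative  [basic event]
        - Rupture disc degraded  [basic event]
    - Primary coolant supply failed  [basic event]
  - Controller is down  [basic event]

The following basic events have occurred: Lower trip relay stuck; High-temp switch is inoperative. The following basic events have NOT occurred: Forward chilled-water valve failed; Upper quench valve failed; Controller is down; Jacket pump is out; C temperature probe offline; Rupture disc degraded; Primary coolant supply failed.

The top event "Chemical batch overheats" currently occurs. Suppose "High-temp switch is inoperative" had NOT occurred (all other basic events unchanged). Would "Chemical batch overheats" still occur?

No

Counterfactual: set "High-temp switch is inoperative" to not occurred.
Quench path fails [AND]: Upper quench valve failed=not, Lower trip relay stuck=occurs, C temperature probe offline=not → not all inputs occur → does not occur.
Cooling jacket fails [OR]: Forward chilled-water valve failed=not, High-temp switch is inoperative=not, Rupture disc degraded=not → no input occurs → does not occur.
Vent system down [OR]: Jacket pump is out=not, Cooling jacket fails=not → no input occurs → does not occur.
Agitation branch inoperative [OR]: Quench path fails=not, Vent system down=not, Primary coolant supply failed=not → no input occurs → does not occur.
Chemical batch overheats [OR]: Agitation branch inoperative=not, Controller is down=not → no input occurs → does not occur.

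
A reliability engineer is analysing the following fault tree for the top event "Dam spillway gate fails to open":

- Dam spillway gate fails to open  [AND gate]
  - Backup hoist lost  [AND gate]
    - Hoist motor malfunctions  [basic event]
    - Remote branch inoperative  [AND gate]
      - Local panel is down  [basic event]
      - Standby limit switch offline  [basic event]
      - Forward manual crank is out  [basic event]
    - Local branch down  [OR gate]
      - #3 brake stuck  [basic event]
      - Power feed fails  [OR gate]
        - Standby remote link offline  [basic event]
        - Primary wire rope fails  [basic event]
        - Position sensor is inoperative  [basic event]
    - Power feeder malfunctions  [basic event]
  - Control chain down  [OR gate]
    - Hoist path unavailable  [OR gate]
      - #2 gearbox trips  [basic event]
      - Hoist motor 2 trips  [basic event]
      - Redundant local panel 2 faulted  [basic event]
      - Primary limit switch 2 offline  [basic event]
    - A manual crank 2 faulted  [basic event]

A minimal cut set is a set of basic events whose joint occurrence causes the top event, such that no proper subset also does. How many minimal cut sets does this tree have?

20

Remote branch inoperative [AND]: one cut set from each child combined → 1 × 1 × 1 = 1 cut set(s).
Power feed fails [OR]: union of children's cut sets → 3 cut set(s).
Local branch down [OR]: union of children's cut sets → 4 cut set(s).
Backup hoist lost [AND]: one cut set from each child combined → 1 × 1 × 4 × 1 = 4 cut set(s).
Hoist path unavailable [OR]: union of children's cut sets → 4 cut set(s).
Control chain down [OR]: union of children's cut sets → 5 cut set(s).
Dam spillway gate fails to open [AND]: one cut set from each child combined → 4 × 5 = 20 cut set(s).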